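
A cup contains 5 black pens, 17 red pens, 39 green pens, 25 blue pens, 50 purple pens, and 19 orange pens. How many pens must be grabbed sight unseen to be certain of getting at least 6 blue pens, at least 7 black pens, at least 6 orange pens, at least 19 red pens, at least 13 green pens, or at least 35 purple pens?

The worst case stops just short of every target: all 5 black, all 17 red, 12 green, 5 blue, 34 purple, 5 orange — 5 + 17 + 12 + 5 + 34 + 5 = 78 pens.
One more pen must push some ink color to its target, so 78 + 1 = 79.

79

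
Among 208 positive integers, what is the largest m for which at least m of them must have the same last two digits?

If each of the 100 possible two-digit endings held at most 2, the total would be at most 100 × 2 = 200 < 208, a contradiction.
So at least one holds ⌈208/100⌉ = 3.

3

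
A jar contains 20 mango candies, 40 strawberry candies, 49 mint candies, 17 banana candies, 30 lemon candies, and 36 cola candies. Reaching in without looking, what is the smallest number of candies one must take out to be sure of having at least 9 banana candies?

184

The worst case draws every non-banana candy first: 20 + 40 + 49 + 30 + 36 = 175.
The next 9 draws are then forced to be banana, giving 175 + 9 = 184.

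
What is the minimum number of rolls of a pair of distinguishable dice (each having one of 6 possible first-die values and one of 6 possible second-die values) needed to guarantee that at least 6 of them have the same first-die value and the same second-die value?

181

There are 6 × 6 = 36 (first-die value, second-die value) combinations acting as pigeonholes.
With 36 × 5 = 180 rolls of a pair of distinguishable dice we could place exactly 5 in each, with no (first-die value, second-die value) pair reaching 6.
One more forces some (first-die value, second-die value) pair to hold 6, so 180 + 1 = 181.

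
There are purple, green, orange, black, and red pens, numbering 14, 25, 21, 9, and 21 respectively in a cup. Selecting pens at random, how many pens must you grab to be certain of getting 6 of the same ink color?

The worst case takes 5 pens of each ink color without reaching 6 of any: 5 × 5 = 25.
The next pen must bring some ink color to 6, so 25 + 1 = 26.

26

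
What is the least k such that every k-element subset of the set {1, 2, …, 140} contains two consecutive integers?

71

Partition {1, …, 140} into 70 pairs: {1,2}, {3,4}, …, {139,140}.
Choosing 70 integers — say the 70 even numbers 2, 4, …, 140 — takes one from each pair and avoids the property.
Choosing 71 forces two into the same pair by pigeonhole, and those are consecutive. So 71.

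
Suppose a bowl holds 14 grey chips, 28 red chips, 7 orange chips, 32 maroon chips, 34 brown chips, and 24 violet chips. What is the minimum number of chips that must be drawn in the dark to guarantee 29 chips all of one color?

130

In the worst case we take at most 28 of each color, but all 14 grey, all 7 orange, and all 24 violet (fewer than 28), giving 14 + 28 + 7 + 28 + 28 + 24 = 129.
One more chip then forces some color to 29, so 129 + 1 = 130.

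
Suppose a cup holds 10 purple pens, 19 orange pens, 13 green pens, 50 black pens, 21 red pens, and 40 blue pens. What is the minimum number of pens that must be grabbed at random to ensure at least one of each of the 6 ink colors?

The hardest ink color to obtain is purple: we could draw every other pen first — 153 − 10 = 143 pens — without a single purple one.
The next draw must be purple, so 143 + 1 = 144.

144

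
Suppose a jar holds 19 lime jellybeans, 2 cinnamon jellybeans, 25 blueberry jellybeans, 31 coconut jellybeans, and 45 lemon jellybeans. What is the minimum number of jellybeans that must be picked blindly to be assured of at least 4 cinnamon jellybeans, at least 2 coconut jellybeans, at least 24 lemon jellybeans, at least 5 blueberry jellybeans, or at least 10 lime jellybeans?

40

The worst case stops just short of every target: 9 lime, all 2 cinnamon, 4 blueberry, 1 coconut, 23 lemon — 9 + 2 + 4 + 1 + 23 = 39 jellybeans.
One more jellybean must push some flavor to its target, so 39 + 1 = 40.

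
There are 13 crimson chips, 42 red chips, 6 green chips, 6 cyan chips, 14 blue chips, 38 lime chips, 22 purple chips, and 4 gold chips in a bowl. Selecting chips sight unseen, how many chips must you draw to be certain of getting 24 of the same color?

112

In the worst case we take at most 23 of each color, but all 13 crimson, all 6 green, all 6 cyan, all 14 blue, all 22 purple, and all 4 gold (fewer than 23), giving 13 + 23 + 6 + 6 + 14 + 23 + 22 + 4 = 111.
One more chip then forces some color to 24, so 111 + 1 = 112.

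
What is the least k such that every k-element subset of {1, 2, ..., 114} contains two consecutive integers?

Partition {1, …, 114} into 57 pairs: {1,2}, {3,4}, …, {113,114}.
Choosing 57 integers — say the 57 even numbers 2, 4, …, 114 — takes one from each pair and avoids the property.
Choosing 58 forces two into the same pair by pigeonhole, and those are consecutive. So 58.

58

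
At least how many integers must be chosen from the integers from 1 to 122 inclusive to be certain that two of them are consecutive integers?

62

Partition {1, …, 122} into 61 pairs: {1,2}, {3,4}, …, {121,122}.
Choosing 61 integers — say the 61 even numbers 2, 4, …, 122 — takes one from each pair and avoids the property.
Choosing 62 forces two into the same pair by pigeonhole, and those are consecutive. So 62.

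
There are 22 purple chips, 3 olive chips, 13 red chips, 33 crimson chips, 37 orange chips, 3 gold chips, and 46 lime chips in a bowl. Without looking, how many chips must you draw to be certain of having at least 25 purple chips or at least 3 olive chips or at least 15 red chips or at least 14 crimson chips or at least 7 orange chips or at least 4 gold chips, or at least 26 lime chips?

85

The worst case stops just short of every target: all 22 purple, 2 olive, all 13 red, 13 crimson, 6 orange, 3 gold, 25 lime — 22 + 2 + 13 + 13 + 6 + 3 + 25 = 84 chips.
One more chip must push some color to its target, so 84 + 1 = 85.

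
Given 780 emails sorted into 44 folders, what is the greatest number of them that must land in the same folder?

18

If each of the 44 folders held at most 17, the total would be at most 44 × 17 = 748 < 780, a contradiction.
So at least one holds ⌈780/44⌉ = 18.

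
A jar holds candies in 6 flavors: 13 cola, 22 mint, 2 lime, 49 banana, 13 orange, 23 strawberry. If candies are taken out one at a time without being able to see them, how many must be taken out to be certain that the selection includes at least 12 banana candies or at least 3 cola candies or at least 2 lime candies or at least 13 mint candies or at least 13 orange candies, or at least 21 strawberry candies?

The worst case stops just short of every target: 2 cola, 12 mint, 1 lime, 11 banana, 12 orange, 20 strawberry — 2 + 12 + 1 + 11 + 12 + 20 = 58 candies.
One more candy must push some flavor to its target, so 58 + 1 = 59.

59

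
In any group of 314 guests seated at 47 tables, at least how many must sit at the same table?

The 314 guests fall into 47 tables.
If each of the 47 tables held at most 6, the total would be at most 47 × 6 = 282 < 314, a contradiction.
So at least one holds ⌈314/47⌉ = 7.

7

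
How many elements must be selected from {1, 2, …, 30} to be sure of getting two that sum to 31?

Partition {1, …, 30} into 15 pairs: {1,30}, {2,29}, …, {15,16}.
Choosing 15 integers — say the integers 1 through 15 — takes one from each pair and avoids the property.
Choosing 16 forces two into the same pair by pigeonhole, and those sum to 31. So 16.

16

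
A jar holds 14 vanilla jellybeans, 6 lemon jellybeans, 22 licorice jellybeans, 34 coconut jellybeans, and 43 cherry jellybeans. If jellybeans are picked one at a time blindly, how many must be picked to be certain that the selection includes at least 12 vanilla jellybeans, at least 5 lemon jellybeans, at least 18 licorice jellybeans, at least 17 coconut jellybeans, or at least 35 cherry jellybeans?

83

Each of the 5 flavors has its own threshold; avoid all of them simultaneously.
The worst case stops just short of every target: 11 vanilla, 4 lemon, 17 licorice, 16 coconut, 34 cherry — 11 + 4 + 17 + 16 + 34 = 82 jellybeans.
One more jellybean must push some flavor to its target, so 82 + 1 = 83.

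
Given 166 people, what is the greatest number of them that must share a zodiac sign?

14

There are 12 zodiac signs, which serve as the pigeonholes.
If each of the 12 zodiac signs held at most 13, the total would be at most 12 × 13 = 156 < 166, a contradiction.
So at least one holds ⌈166/12⌉ = 14.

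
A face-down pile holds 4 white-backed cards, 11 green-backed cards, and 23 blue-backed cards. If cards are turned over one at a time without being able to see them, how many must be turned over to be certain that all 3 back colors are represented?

The hardest back color to obtain is white-backed: we could draw every other card first — 38 − 4 = 34 cards — without a single white-backed one.
The next draw must be white-backed, so 34 + 1 = 35.

35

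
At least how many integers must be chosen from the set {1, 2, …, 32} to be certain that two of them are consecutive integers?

Partition {1, …, 32} into 16 pairs: {1,2}, {3,4}, …, {31,32}.
Choosing 16 integers — say the 16 even numbers 2, 4, …, 32 — takes one from each pair and avoids the property.
Choosing 17 forces two into the same pair by pigeonhole, and those are consecutive. So 17.

17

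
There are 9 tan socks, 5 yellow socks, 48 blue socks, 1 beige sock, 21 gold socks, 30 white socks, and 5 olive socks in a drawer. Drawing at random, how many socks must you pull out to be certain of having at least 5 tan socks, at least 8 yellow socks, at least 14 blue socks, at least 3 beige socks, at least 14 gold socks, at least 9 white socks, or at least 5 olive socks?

49

Each of the 7 colors has its own threshold; avoid all of them simultaneously.
The worst case stops just short of every target: 4 tan, all 5 yellow, 13 blue, all 1 beige, 13 gold, 8 white, 4 olive — 4 + 5 + 13 + 1 + 13 + 8 + 4 = 48 socks.
One more sock must push some color to its target, so 48 + 1 = 49.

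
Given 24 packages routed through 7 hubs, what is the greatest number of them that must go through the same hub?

The 24 packages fall into 7 hubs.
If each of the 7 hubs held at most 3, the total would be at most 7 × 3 = 21 < 24, a contradiction.
So at least one holds ⌈24/7⌉ = 4.

4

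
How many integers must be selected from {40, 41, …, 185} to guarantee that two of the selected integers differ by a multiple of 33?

34

Group the integers by remainder mod 33; there are 33 residue classes, each nonempty in this range.
Choosing one from each class (33 integers) avoids any shared remainder.
One more choice must repeat a class, so two differ by a multiple of 33. Hence 33 + 1 = 34.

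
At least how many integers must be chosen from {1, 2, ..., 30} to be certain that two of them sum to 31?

Partition {1, …, 30} into 15 pairs: {1,30}, {2,29}, …, {15,16}.
Choosing 15 integers — say the integers 1 through 15 — takes one from each pair and avoids the property.
Choosing 16 forces two into the same pair by pigeonhole, and those sum to 31. So 16.

16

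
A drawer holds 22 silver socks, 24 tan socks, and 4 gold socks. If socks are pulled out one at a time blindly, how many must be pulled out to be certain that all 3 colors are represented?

47

The hardest color to obtain is gold: we could draw every other sock first — 50 − 4 = 46 socks — without a single gold one.
The next draw must be gold, so 46 + 1 = 47.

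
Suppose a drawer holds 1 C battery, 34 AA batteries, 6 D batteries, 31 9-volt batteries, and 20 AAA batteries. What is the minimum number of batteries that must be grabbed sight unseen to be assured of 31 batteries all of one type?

In the worst case we take at most 30 of each type, but all 1 C, all 6 D, and all 20 AAA (fewer than 30), giving 1 + 30 + 6 + 30 + 20 = 87.
One more battery then forces some type to 31, so 87 + 1 = 88.

88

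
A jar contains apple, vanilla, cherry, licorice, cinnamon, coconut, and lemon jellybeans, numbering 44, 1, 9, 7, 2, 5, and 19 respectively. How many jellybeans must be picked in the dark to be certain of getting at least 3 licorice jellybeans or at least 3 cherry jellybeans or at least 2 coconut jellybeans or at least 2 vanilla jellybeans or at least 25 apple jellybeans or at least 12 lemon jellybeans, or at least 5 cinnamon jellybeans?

The worst case stops just short of every target: 24 apple, 1 vanilla, 2 cherry, 2 licorice, all 2 cinnamon, 1 coconut, 11 lemon — 24 + 1 + 2 + 2 + 2 + 1 + 11 = 43 jellybeans.
One more jellybean must push some flavor to its target, so 43 + 1 = 44.

44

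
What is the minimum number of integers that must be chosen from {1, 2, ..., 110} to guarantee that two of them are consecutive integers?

Partition {1, …, 110} into 55 pairs: {1,2}, {3,4}, …, {109,110}.
Choosing 55 integers — say the 55 even numbers 2, 4, …, 110 — takes one from each pair and avoids the property.
Choosing 56 forces two into the same pair by pigeonhole, and those are consecutive. So 56.

56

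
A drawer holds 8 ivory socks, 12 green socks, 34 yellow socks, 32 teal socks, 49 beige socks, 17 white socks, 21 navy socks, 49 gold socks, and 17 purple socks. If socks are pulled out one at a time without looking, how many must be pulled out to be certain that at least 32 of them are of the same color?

200

In the worst case we take at most 31 of each color, but all 8 ivory, all 12 green, all 17 white, all 21 navy, and all 17 purple (fewer than 31), giving 8 + 12 + 31 + 31 + 31 + 17 + 21 + 31 + 17 = 199.
One more sock then forces some color to 32, so 199 + 1 = 200.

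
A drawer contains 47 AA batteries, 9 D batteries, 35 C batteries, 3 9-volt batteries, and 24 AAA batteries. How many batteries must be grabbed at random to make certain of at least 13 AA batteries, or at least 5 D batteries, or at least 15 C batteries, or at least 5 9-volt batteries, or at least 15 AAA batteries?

48

The worst case stops just short of every target: 12 AA, 4 D, 14 C, all 3 9-volt, 14 AAA — 12 + 4 + 14 + 3 + 14 = 47 batteries.
One more battery must push some type to its target, so 47 + 1 = 48.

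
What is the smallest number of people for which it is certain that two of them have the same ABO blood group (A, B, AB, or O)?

There are 4 ABO blood groups acting as pigeonholes.
With 4 people we could place one in each, avoiding any repeat.
One more forces some class to hold 2, so 4 + 1 = 5.

5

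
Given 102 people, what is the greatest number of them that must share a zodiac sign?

There are 12 zodiac signs, which serve as the pigeonholes.
If each of the 12 zodiac signs held at most 8, the total would be at most 12 × 8 = 96 < 102, a contradiction.
So at least one holds ⌈102/12⌉ = 9.

9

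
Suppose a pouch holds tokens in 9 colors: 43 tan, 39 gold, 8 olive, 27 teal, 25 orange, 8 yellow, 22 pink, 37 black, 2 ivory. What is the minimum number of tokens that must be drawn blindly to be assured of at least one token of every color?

210

The hardest color to obtain is ivory: we could draw every other token first — 211 − 2 = 209 tokens — without a single ivory one.
The next draw must be ivory, so 209 + 1 = 210.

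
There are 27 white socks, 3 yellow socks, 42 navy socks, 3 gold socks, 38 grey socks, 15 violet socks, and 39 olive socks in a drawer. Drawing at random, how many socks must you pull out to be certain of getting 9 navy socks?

To avoid navy socks as long as possible, exhaust the other 6 colors first.
The worst case draws every non-navy sock first: 27 + 3 + 3 + 38 + 15 + 39 = 125.
The next 9 draws are then forced to be navy, giving 125 + 9 = 134.

134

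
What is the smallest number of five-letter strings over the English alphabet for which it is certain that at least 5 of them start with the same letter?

105

There are 26 possible first letters acting as pigeonholes.
With 26 × 4 = 104 five-letter strings over the English alphabet we could place exactly 4 in each, with no class reaching 5.
One more forces some class to hold 5, so 104 + 1 = 105.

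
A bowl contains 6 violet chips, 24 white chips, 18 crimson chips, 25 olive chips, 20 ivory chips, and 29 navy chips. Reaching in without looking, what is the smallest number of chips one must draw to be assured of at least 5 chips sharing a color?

The worst case takes 4 chips of each color without reaching 5 of any: 6 × 4 = 24.
The next chip must bring some color to 5, so 24 + 1 = 25.

25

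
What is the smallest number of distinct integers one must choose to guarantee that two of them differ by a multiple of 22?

Two integers differ by a multiple of 22 exactly when they share a remainder mod 22.
There are 22 residue classes mod 22, so 22 integers can all lie in distinct classes.
One more integer must repeat a residue, giving a difference divisible by 22. So n = 22 + 1 = 23.

23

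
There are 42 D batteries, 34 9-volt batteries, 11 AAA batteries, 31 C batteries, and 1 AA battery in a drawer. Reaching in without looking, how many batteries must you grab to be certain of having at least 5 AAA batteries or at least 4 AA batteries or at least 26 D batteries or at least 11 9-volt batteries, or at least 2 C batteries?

42

Each of the 5 types has its own threshold; avoid all of them simultaneously.
The worst case stops just short of every target: 25 D, 10 9-volt, 4 AAA, 1 C, all 1 AA — 25 + 10 + 4 + 1 + 1 = 41 batteries.
One more battery must push some type to its target, so 41 + 1 = 42.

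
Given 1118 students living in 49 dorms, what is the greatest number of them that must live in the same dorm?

23

The 1118 students fall into 49 dorms.
If each of the 49 dorms held at most 22, the total would be at most 49 × 22 = 1078 < 1118, a contradiction.
So at least one holds ⌈1118/49⌉ = 23.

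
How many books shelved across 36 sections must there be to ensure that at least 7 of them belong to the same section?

217

There are 36 sections acting as pigeonholes.
With 36 × 6 = 216 books we could place exactly 6 in each, with no class reaching 7.
One more forces some class to hold 7, so 216 + 1 = 217.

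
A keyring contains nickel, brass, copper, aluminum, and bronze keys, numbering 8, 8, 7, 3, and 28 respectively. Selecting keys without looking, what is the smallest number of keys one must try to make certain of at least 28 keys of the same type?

54

In the worst case we take at most 27 of each type, but all 8 nickel, all 8 brass, all 7 copper, and all 3 aluminum (fewer than 27), giving 8 + 8 + 7 + 3 + 27 = 53.
One more key then forces some type to 28, so 53 + 1 = 54.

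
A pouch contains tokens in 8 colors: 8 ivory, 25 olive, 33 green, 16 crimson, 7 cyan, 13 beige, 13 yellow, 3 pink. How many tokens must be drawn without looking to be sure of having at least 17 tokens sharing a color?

In the worst case we take at most 16 of each color, but all 8 ivory, all 7 cyan, all 13 beige, all 13 yellow, and all 3 pink (fewer than 16), giving 8 + 16 + 16 + 16 + 7 + 13 + 13 + 3 = 92.
One more token then forces some color to 17, so 92 + 1 = 93.

93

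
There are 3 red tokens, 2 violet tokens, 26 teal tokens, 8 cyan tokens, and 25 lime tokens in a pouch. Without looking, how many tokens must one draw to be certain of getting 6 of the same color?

21

In the worst case we take at most 5 of each color, but all 3 red and all 2 violet (fewer than 5), giving 3 + 2 + 5 + 5 + 5 = 20.
One more token then forces some color to 6, so 20 + 1 = 21.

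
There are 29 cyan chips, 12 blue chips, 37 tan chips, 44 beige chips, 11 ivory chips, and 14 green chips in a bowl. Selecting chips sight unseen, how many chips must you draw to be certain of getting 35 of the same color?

135

In the worst case we take at most 34 of each color, but all 29 cyan, all 12 blue, all 11 ivory, and all 14 green (fewer than 34), giving 29 + 12 + 34 + 34 + 11 + 14 = 134.
One more chip then forces some color to 35, so 134 + 1 = 135.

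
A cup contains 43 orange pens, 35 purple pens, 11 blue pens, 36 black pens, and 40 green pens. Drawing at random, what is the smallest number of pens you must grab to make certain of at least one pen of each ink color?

The hardest ink color to obtain is blue: we could draw every other pen first — 165 − 11 = 154 pens — without a single blue one.
The next draw must be blue, so 154 + 1 = 155.

155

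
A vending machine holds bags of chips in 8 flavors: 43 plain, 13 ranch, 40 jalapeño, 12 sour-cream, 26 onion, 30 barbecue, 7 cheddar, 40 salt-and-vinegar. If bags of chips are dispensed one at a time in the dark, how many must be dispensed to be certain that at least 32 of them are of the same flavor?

Treat the 8 flavors as pigeonholes.
In the worst case we take at most 31 of each flavor, but all 13 ranch, all 12 sour-cream, all 26 onion, all 30 barbecue, and all 7 cheddar (fewer than 31), giving 31 + 13 + 31 + 12 + 26 + 30 + 7 + 31 = 181.
One more bag of chips then forces some flavor to 32, so 181 + 1 = 182.

182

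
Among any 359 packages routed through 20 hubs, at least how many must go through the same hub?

18

If each of the 20 hubs held at most 17, the total would be at most 20 × 17 = 340 < 359, a contradiction.
So at least one holds ⌈359/20⌉ = 18.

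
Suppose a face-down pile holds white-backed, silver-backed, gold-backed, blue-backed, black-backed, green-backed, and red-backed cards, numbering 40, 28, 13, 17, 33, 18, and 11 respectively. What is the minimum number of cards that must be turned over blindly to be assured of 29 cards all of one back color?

144

In the worst case we take at most 28 of each back color, but all 13 gold-backed, all 17 blue-backed, all 18 green-backed, and all 11 red-backed (fewer than 28), giving 28 + 28 + 13 + 17 + 28 + 18 + 11 = 143.
One more card then forces some back color to 29, so 143 + 1 = 144.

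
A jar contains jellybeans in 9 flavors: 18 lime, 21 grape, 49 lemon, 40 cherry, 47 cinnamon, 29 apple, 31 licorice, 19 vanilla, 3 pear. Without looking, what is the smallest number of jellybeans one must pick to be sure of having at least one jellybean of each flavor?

255

The hardest flavor to obtain is pear: we could draw every other jellybean first — 257 − 3 = 254 jellybeans — without a single pear one.
The next draw must be pear, so 254 + 1 = 255.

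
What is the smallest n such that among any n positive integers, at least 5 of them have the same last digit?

41

There are 10 possible last digits acting as pigeonholes.
With 10 × 4 = 40 positive integers we could place exactly 4 in each, with no class reaching 5.
One more forces some class to hold 5, so 40 + 1 = 41.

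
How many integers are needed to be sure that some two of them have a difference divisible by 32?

33

Use the pigeonhole principle on residue classes: two integers differ by a multiple of 32 exactly when they share a remainder mod 32.
There are 32 residue classes mod 32, so 32 integers can all lie in distinct classes.
One more integer must repeat a residue, giving a difference divisible by 32. So n = 32 + 1 = 33.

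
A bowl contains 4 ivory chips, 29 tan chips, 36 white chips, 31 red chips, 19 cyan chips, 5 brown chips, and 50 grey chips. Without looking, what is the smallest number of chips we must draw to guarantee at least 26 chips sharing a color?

In the worst case we take at most 25 of each color, but all 4 ivory, all 19 cyan, and all 5 brown (fewer than 25), giving 4 + 25 + 25 + 25 + 19 + 5 + 25 = 128.
One more chip then forces some color to 26, so 128 + 1 = 129.

129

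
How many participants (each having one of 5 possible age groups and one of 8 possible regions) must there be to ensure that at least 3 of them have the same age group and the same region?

There are 5 × 8 = 40 (age group, region) combinations acting as pigeonholes.
With 40 × 2 = 80 participants we could place exactly 2 in each, with no (age group, region) pair reaching 3.
One more forces some (age group, region) pair to hold 3, so 80 + 1 = 81.

81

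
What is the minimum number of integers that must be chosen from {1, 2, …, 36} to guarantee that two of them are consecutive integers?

19

Partition {1, …, 36} into 18 pairs: {1,2}, {3,4}, …, {35,36}.
Choosing 18 integers — say the 18 even numbers 2, 4, …, 36 — takes one from each pair and avoids the property.
Choosing 19 forces two into the same pair by pigeonhole, and those are consecutive. So 19.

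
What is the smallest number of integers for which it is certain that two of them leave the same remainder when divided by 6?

There are 6 residue classes modulo 6 acting as pigeonholes.
With 6 integers we could place one in each, avoiding any repeat.
One more forces some class to hold 2, so 6 + 1 = 7.

7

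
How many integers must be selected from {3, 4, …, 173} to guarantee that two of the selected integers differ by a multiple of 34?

35

Use the pigeonhole principle on residue classes: group the integers by remainder mod 34; there are 34 residue classes, each nonempty in this range.
Choosing one from each class (34 integers) avoids any shared remainder.
One more choice must repeat a class, so two differ by a multiple of 34. Hence 34 + 1 = 35.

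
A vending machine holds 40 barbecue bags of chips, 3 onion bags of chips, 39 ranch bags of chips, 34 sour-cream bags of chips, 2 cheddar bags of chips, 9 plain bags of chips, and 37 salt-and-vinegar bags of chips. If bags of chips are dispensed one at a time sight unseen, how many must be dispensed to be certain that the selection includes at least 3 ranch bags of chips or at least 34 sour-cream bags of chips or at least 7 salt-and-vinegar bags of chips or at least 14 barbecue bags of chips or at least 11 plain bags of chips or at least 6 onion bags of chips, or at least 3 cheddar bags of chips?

The worst case stops just short of every target: 13 barbecue, all 3 onion, 2 ranch, 33 sour-cream, 2 cheddar, all 9 plain, 6 salt-and-vinegar — 13 + 3 + 2 + 33 + 2 + 9 + 6 = 68 bags of chips.
One more bag of chips must push some flavor to its target, so 68 + 1 = 69.

69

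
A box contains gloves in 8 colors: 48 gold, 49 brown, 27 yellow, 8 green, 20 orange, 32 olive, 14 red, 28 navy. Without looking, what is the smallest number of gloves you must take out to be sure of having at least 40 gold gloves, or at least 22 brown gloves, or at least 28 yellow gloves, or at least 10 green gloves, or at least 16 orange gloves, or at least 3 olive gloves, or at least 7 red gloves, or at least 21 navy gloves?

139

The worst case stops just short of every target: 39 gold, 21 brown, 27 yellow, all 8 green, 15 orange, 2 olive, 6 red, 20 navy — 39 + 21 + 27 + 8 + 15 + 2 + 6 + 20 = 138 gloves.
One more glove must push some color to its target, so 138 + 1 = 139.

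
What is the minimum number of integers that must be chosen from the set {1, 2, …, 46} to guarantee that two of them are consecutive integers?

Partition {1, …, 46} into 23 pairs: {1,2}, {3,4}, …, {45,46}.
Choosing 23 integers — say the 23 even numbers 2, 4, …, 46 — takes one from each pair and avoids the property.
Choosing 24 forces two into the same pair by pigeonhole, and those are consecutive. So 24.

24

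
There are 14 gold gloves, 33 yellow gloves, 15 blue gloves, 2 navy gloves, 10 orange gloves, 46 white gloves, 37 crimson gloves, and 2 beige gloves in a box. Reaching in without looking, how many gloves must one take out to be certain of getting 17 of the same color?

92

Treat the 8 colors as pigeonholes.
In the worst case we take at most 16 of each color, but all 14 gold, all 15 blue, all 2 navy, all 10 orange, and all 2 beige (fewer than 16), giving 14 + 16 + 15 + 2 + 10 + 16 + 16 + 2 = 91.
One more glove then forces some color to 17, so 91 + 1 = 92.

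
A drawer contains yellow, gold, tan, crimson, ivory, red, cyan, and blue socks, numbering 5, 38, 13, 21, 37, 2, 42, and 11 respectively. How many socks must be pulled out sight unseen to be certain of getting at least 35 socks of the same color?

In the worst case we take at most 34 of each color, but all 5 yellow, all 13 tan, all 21 crimson, all 2 red, and all 11 blue (fewer than 34), giving 5 + 34 + 13 + 21 + 34 + 2 + 34 + 11 = 154.
One more sock then forces some color to 35, so 154 + 1 = 155.

155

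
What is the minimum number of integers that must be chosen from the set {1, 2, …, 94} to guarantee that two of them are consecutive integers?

Partition {1, …, 94} into 47 pairs: {1,2}, {3,4}, …, {93,94}.
Choosing 47 integers — say the 47 even numbers 2, 4, …, 94 — takes one from each pair and avoids the property.
Choosing 48 forces two into the same pair by pigeonhole, and those are consecutive. So 48.

48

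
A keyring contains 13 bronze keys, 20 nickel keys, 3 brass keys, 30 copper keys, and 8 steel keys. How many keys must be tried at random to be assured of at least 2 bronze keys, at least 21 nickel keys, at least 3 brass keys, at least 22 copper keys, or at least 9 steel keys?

53

The worst case stops just short of every target: 1 bronze, 20 nickel, 2 brass, 21 copper, 8 steel — 1 + 20 + 2 + 21 + 8 = 52 keys.
One more key must push some type to its target, so 52 + 1 = 53.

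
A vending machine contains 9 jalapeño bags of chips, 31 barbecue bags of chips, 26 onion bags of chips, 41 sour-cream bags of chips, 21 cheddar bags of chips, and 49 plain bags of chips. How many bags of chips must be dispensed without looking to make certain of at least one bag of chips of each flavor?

The hardest flavor to obtain is jalapeño: we could draw every other bag of chips first — 177 − 9 = 168 bags of chips — without a single jalapeño one.
The next draw must be jalapeño, so 168 + 1 = 169.

169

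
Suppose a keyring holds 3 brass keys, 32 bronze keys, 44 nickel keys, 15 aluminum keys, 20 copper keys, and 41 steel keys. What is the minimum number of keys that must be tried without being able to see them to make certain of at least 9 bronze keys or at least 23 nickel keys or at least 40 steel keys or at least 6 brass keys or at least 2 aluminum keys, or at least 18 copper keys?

Each of the 6 types has its own threshold; avoid all of them simultaneously.
The worst case stops just short of every target: all 3 brass, 8 bronze, 22 nickel, 1 aluminum, 17 copper, 39 steel — 3 + 8 + 22 + 1 + 17 + 39 = 90 keys.
One more key must push some type to its target, so 90 + 1 = 91.

91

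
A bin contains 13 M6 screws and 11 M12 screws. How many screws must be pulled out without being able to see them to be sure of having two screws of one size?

3

The worst case takes 1 screw of each size without reaching 2 of any: 2 × 1 = 2.
The next screw must bring some size to 2, so 2 + 1 = 3.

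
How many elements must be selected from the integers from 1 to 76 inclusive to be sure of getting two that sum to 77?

39

Partition {1, …, 76} into 38 pairs: {1,76}, {2,75}, …, {38,39}.
Choosing 38 integers — say the integers 1 through 38 — takes one from each pair and avoids the property.
Choosing 39 forces two into the same pair by pigeonhole, and those sum to 77. So 39.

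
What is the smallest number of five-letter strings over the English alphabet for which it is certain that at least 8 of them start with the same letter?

183

There are 26 possible first letters acting as pigeonholes.
With 26 × 7 = 182 five-letter strings over the English alphabet we could place exactly 7 in each, with no class reaching 8.
One more forces some class to hold 8, so 182 + 1 = 183.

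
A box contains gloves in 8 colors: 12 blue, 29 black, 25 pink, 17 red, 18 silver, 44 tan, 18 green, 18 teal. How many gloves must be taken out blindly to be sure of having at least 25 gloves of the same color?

In the worst case we take at most 24 of each color, but all 12 blue, all 17 red, all 18 silver, all 18 green, and all 18 teal (fewer than 24), giving 12 + 24 + 24 + 17 + 18 + 24 + 18 + 18 = 155.
One more glove then forces some color to 25, so 155 + 1 = 156.

156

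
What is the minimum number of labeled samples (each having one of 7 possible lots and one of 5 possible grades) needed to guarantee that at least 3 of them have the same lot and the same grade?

There are 7 × 5 = 35 (lot, grade) combinations acting as pigeonholes.
With 35 × 2 = 70 labeled samples we could place exactly 2 in each, with no (lot, grade) pair reaching 3.
One more forces some (lot, grade) pair to hold 3, so 70 + 1 = 71.

71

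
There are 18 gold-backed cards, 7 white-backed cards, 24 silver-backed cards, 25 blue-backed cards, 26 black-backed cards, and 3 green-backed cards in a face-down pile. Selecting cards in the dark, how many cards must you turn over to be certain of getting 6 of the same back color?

Treat the 6 back colors as pigeonholes.
In the worst case we take at most 5 of each back color, but all 3 green-backed (fewer than 5), giving 5 + 5 + 5 + 5 + 5 + 3 = 28.
One more card then forces some back color to 6, so 28 + 1 = 29.

29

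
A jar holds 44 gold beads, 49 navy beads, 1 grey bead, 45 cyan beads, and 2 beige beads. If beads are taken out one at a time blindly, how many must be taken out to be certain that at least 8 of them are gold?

To avoid gold beads as long as possible, exhaust the other 4 colors first.
The worst case draws every non-gold bead first: 49 + 1 + 45 + 2 = 97.
The next 8 draws are then forced to be gold, giving 97 + 8 = 105.

105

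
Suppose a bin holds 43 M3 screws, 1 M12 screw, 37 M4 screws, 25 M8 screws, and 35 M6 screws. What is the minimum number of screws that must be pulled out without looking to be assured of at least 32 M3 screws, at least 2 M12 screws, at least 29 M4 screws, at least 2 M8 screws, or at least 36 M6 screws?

The worst case stops just short of every target: 31 M3, 1 M12, 28 M4, 1 M8, 35 M6 — 31 + 1 + 28 + 1 + 35 = 96 screws.
One more screw must push some size to its target, so 96 + 1 = 97.

97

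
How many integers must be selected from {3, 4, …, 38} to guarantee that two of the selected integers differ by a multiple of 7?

Use the pigeonhole principle on residue classes: group the integers by remainder mod 7; there are 7 residue classes, each nonempty in this range.
Choosing one from each class (7 integers) avoids any shared remainder.
One more choice must repeat a class, so two differ by a multiple of 7. Hence 7 + 1 = 8.

8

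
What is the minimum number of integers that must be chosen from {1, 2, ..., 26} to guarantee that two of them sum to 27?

14

Partition {1, …, 26} into 13 pairs: {1,26}, {2,25}, …, {13,14}.
Choosing 13 integers — say the integers 1 through 13 — takes one from each pair and avoids the property.
Choosing 14 forces two into the same pair by pigeonhole, and those sum to 27. So 14.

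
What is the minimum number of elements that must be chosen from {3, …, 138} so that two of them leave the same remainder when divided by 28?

29

Group the integers by remainder mod 28; there are 28 residue classes, each nonempty in this range.
Choosing one from each class (28 integers) avoids any shared remainder.
One more choice must repeat a class, so two differ by a multiple of 28. Hence 28 + 1 = 29.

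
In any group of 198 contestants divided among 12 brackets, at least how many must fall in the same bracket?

17

If each of the 12 brackets held at most 16, the total would be at most 12 × 16 = 192 < 198, a contradiction.
So at least one holds ⌈198/12⌉ = 17.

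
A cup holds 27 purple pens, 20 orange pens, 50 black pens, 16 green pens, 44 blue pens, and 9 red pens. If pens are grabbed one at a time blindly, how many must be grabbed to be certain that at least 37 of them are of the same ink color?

145

In the worst case we take at most 36 of each ink color, but all 27 purple, all 20 orange, all 16 green, and all 9 red (fewer than 36), giving 27 + 20 + 36 + 16 + 36 + 9 = 144.
One more pen then forces some ink color to 37, so 144 + 1 = 145.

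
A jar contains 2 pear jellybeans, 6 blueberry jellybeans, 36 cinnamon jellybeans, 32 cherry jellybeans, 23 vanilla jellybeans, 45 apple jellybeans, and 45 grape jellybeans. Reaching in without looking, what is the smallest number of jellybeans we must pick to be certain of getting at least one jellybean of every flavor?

The hardest flavor to obtain is pear: we could draw every other jellybean first — 189 − 2 = 187 jellybeans — without a single pear one.
The next draw must be pear, so 187 + 1 = 188.

188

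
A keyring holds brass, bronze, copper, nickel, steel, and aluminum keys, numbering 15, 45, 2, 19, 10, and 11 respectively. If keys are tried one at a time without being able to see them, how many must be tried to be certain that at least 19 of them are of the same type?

Treat the 6 types as pigeonholes.
In the worst case we take at most 18 of each type, but all 15 brass, all 2 copper, all 10 steel, and all 11 aluminum (fewer than 18), giving 15 + 18 + 2 + 18 + 10 + 11 = 74.
One more key then forces some type to 19, so 74 + 1 = 75.

75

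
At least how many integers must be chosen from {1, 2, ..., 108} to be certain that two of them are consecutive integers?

Partition {1, …, 108} into 54 pairs: {1,2}, {3,4}, …, {107,108}.
Choosing 54 integers — say the 54 even numbers 2, 4, …, 108 — takes one from each pair and avoids the property.
Choosing 55 forces two into the same pair by pigeonhole, and those are consecutive. So 55.

55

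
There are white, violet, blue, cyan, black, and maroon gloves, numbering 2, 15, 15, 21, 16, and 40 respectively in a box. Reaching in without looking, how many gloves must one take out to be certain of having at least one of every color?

The hardest color to obtain is white: we could draw every other glove first — 109 − 2 = 107 gloves — without a single white one.
The next draw must be white, so 107 + 1 = 108.

108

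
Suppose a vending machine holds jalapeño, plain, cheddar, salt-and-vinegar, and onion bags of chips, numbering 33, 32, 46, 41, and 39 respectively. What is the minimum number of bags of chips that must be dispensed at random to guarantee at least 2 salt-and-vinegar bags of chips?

152

To avoid salt-and-vinegar bags of chips as long as possible, exhaust the other 4 flavors first.
The worst case draws every non-salt-and-vinegar bag of chips first: 33 + 32 + 46 + 39 = 150.
The next 2 draws are then forced to be salt-and-vinegar, giving 150 + 2 = 152.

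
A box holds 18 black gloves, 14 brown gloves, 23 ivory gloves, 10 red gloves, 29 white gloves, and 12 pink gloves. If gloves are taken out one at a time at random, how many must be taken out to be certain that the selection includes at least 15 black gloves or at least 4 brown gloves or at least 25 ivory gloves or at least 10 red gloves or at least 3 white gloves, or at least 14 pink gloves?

64

Each of the 6 colors has its own threshold; avoid all of them simultaneously.
The worst case stops just short of every target: 14 black, 3 brown, all 23 ivory, 9 red, 2 white, all 12 pink — 14 + 3 + 23 + 9 + 2 + 12 = 63 gloves.
One more glove must push some color to its target, so 63 + 1 = 64.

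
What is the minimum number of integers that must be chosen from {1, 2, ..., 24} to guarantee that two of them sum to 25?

Partition {1, …, 24} into 12 pairs: {1,24}, {2,23}, …, {12,13}.
Choosing 12 integers — say the integers 1 through 12 — takes one from each pair and avoids the property.
Choosing 13 forces two into the same pair by pigeonhole, and those sum to 25. So 13.

13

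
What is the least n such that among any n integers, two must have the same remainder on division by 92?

Two integers differ by a multiple of 92 exactly when they share a remainder mod 92.
There are 92 residue classes mod 92, so 92 integers can all lie in distinct classes.
One more integer must repeat a residue, giving a difference divisible by 92. So n = 92 + 1 = 93.

93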